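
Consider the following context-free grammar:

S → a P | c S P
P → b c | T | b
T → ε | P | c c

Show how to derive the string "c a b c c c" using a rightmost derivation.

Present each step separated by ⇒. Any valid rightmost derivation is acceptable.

S ⇒ c S P ⇒ c S T ⇒ c S c c ⇒ c a P c c ⇒ c a b c c c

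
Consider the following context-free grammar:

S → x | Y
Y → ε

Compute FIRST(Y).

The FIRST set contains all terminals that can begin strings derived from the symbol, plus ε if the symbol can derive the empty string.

We compute FIRST(Y) using the standard algorithm.
FIRST(S) = {x, ε}
FIRST(Y) = {ε}
Therefore, FIRST(Y) = {ε}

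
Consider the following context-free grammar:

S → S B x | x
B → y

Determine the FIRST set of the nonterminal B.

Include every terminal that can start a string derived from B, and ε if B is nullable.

We compute FIRST(B) using the standard algorithm.
FIRST(B) = {y}
FIRST(S) = {x}
Therefore, FIRST(B) = {y}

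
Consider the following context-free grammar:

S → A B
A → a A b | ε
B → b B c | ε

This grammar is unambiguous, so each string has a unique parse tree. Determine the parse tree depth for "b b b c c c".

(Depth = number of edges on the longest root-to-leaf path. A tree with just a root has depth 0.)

5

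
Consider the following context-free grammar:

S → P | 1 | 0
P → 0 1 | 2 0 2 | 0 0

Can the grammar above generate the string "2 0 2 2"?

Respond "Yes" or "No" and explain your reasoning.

No - no valid derivation exists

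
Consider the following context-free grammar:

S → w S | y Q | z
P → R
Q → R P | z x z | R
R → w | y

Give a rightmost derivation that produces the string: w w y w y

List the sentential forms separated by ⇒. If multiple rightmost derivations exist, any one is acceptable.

S ⇒ w S ⇒ w w S ⇒ w w y Q ⇒ w w y R P ⇒ w w y R R ⇒ w w y R y ⇒ w w y w y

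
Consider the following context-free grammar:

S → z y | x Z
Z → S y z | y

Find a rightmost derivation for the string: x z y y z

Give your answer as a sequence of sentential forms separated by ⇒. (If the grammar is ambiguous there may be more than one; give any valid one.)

S ⇒ x Z ⇒ x S y z ⇒ x z y y z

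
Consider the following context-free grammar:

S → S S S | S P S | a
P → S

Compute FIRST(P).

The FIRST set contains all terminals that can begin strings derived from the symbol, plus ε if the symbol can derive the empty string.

We compute FIRST(P) using the standard algorithm.
FIRST(P) = {a}
FIRST(S) = {a}
Therefore, FIRST(P) = {a}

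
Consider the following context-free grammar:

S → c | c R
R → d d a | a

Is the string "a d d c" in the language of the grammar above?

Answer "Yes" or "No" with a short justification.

No - no valid derivation exists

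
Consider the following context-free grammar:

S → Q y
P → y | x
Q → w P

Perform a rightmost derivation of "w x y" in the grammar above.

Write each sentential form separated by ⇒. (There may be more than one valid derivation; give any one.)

S ⇒ Q y ⇒ w P y ⇒ w x y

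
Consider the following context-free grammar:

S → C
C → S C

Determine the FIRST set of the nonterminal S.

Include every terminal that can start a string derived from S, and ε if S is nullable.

We compute FIRST(S) using the standard algorithm.
FIRST(C) = {}
FIRST(S) = {}
Therefore, FIRST(S) = {}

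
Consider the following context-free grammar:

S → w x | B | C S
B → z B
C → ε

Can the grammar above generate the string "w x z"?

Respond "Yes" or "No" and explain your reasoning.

No - no valid derivation exists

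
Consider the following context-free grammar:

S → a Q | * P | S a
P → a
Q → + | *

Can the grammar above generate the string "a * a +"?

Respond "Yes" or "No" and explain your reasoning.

No - no valid derivation exists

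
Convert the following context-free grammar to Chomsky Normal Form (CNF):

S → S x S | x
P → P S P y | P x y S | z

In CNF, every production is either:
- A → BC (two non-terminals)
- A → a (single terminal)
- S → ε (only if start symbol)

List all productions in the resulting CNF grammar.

TX → x; S → x; TY → y; P → z; S → S X0; X0 → TX S; P → P X1; X1 → S X2; X2 → P TY; P → P X3; X3 → TX X4; X4 → TY S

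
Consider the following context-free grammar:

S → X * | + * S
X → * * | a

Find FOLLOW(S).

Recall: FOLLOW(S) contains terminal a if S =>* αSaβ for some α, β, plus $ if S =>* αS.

We compute FOLLOW(S) using the standard algorithm.
FOLLOW(S) starts with {$}.
FIRST(S) = {*, +, a}
FIRST(X) = {*, a}
FOLLOW(S) = {$}
FOLLOW(X) = {*}
Therefore, FOLLOW(S) = {$}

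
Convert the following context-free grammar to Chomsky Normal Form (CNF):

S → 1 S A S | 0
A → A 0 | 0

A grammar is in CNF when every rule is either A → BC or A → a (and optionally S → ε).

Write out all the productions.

T1 → 1; S → 0; T0 → 0; A → 0; S → T1 X0; X0 → S X1; X1 → A S; A → A T0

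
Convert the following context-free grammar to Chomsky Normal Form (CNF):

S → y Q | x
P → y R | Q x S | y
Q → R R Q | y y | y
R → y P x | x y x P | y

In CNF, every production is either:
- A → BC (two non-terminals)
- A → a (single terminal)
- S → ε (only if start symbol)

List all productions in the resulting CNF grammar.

TY → y; S → x; TX → x; P → y; Q → y; R → y; S → TY Q; P → TY R; P → Q X0; X0 → TX S; Q → R X1; X1 → R Q; Q → TY TY; R → TY X2; X2 → P TX; R → TX X3; X3 → TY X4; X4 → TX P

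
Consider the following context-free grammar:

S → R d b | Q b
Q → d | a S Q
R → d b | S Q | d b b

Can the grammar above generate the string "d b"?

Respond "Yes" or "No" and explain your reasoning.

Yes - a valid derivation exists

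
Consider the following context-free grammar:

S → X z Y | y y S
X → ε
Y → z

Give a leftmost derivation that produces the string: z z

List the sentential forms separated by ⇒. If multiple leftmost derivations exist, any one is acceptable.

S ⇒ X z Y ⇒ z Y ⇒ z z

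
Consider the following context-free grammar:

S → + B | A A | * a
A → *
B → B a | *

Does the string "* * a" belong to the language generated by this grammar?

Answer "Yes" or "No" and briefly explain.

No - no valid derivation exists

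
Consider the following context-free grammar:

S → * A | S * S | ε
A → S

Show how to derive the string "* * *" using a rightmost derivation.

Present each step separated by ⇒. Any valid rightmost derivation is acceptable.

S ⇒ * A ⇒ * S ⇒ * * A ⇒ * * S ⇒ * * * A ⇒ * * * S ⇒ * * *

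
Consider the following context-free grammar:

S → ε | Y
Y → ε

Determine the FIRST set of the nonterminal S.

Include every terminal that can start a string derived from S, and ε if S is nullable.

We compute FIRST(S) using the standard algorithm.
FIRST(S) = {ε}
FIRST(Y) = {ε}
Therefore, FIRST(S) = {ε}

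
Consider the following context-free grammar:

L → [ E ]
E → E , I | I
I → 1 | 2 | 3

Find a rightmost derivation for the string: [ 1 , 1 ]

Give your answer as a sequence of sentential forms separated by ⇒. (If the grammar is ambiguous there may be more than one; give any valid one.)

L ⇒ [ E ] ⇒ [ E , I ] ⇒ [ E , 1 ] ⇒ [ I , 1 ] ⇒ [ 1 , 1 ]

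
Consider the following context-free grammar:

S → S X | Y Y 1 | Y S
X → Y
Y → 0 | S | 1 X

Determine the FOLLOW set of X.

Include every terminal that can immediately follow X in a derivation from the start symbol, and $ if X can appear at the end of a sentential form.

We compute FOLLOW(X) using the standard algorithm.
FOLLOW(S) starts with {$}.
FIRST(S) = {0, 1}
FIRST(X) = {0, 1}
FIRST(Y) = {0, 1}
FOLLOW(S) = {$, 0, 1}
FOLLOW(X) = {$, 0, 1}
FOLLOW(Y) = {$, 0, 1}
Therefore, FOLLOW(X) = {$, 0, 1}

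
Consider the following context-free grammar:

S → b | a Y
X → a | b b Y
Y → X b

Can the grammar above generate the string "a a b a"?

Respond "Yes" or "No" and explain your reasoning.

No - no valid derivation exists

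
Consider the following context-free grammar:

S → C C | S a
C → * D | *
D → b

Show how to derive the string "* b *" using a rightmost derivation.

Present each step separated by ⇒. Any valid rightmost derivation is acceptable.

S ⇒ C C ⇒ C * ⇒ * D * ⇒ * b *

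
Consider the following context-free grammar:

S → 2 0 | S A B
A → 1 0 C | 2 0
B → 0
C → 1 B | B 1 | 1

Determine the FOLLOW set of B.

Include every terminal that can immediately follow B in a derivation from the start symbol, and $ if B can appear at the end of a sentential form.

We compute FOLLOW(B) using the standard algorithm.
FOLLOW(S) starts with {$}.
FIRST(A) = {1, 2}
FIRST(B) = {0}
FIRST(C) = {0, 1}
FIRST(S) = {2}
FOLLOW(A) = {0}
FOLLOW(B) = {$, 0, 1, 2}
FOLLOW(C) = {0}
FOLLOW(S) = {$, 1, 2}
Therefore, FOLLOW(B) = {$, 0, 1, 2}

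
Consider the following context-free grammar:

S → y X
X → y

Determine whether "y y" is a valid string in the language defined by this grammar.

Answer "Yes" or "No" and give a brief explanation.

Yes - a valid derivation exists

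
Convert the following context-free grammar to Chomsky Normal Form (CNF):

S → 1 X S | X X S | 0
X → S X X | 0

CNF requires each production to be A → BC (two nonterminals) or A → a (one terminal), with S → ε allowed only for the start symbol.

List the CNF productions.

T1 → 1; S → 0; X → 0; S → T1 X0; X0 → X S; S → X X1; X1 → X S; X → S X2; X2 → X X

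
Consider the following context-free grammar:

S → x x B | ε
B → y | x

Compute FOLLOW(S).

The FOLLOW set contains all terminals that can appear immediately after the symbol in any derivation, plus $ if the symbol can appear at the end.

We compute FOLLOW(S) using the standard algorithm.
FOLLOW(S) starts with {$}.
FIRST(B) = {x, y}
FIRST(S) = {x, ε}
FOLLOW(B) = {$}
FOLLOW(S) = {$}
Therefore, FOLLOW(S) = {$}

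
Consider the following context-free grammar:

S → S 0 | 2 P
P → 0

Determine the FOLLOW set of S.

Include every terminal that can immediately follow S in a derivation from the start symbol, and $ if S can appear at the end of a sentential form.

We compute FOLLOW(S) using the standard algorithm.
FOLLOW(S) starts with {$}.
FIRST(P) = {0}
FIRST(S) = {2}
FOLLOW(P) = {$, 0}
FOLLOW(S) = {$, 0}
Therefore, FOLLOW(S) = {$, 0}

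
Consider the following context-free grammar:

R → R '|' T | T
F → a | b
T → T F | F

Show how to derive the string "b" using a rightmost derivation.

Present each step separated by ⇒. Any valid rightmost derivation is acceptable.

R ⇒ T ⇒ F ⇒ b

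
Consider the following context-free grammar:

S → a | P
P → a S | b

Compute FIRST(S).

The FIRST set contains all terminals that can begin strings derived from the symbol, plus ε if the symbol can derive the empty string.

We compute FIRST(S) using the standard algorithm.
FIRST(P) = {a, b}
FIRST(S) = {a, b}
Therefore, FIRST(S) = {a, b}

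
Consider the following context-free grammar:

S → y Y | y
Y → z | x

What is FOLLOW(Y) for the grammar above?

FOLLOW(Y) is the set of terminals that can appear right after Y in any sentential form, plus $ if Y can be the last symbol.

We compute FOLLOW(Y) using the standard algorithm.
FOLLOW(S) starts with {$}.
FIRST(S) = {y}
FIRST(Y) = {x, z}
FOLLOW(S) = {$}
FOLLOW(Y) = {$}
Therefore, FOLLOW(Y) = {$}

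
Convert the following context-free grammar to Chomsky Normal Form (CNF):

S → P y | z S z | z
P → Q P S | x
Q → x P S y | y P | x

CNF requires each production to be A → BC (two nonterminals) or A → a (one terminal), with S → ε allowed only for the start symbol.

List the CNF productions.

TY → y; TZ → z; S → z; P → x; TX → x; Q → x; S → P TY; S → TZ X0; X0 → S TZ; P → Q X1; X1 → P S; Q → TX X2; X2 → P X3; X3 → S TY; Q → TY P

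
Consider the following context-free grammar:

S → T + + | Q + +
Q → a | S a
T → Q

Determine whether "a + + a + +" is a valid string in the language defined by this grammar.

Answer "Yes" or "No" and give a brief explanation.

Yes - a valid derivation exists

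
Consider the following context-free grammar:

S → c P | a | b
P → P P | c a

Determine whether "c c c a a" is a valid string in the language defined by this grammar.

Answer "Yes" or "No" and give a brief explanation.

No - no valid derivation exists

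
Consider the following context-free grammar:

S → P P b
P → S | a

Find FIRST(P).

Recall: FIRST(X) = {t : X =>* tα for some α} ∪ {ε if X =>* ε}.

We compute FIRST(P) using the standard algorithm.
FIRST(P) = {a}
FIRST(S) = {a}
Therefore, FIRST(P) = {a}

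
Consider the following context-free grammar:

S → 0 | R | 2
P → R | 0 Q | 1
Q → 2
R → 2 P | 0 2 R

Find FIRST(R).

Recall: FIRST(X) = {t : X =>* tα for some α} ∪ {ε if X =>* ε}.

We compute FIRST(R) using the standard algorithm.
FIRST(P) = {0, 1, 2}
FIRST(Q) = {2}
FIRST(R) = {0, 2}
FIRST(S) = {0, 2}
Therefore, FIRST(R) = {0, 2}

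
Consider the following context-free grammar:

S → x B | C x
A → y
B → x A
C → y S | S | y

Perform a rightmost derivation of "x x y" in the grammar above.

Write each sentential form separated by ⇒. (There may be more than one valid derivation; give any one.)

S ⇒ x B ⇒ x x A ⇒ x x y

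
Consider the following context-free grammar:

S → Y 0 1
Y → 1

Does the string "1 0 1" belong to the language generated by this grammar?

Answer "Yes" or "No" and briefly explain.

Yes - a valid derivation exists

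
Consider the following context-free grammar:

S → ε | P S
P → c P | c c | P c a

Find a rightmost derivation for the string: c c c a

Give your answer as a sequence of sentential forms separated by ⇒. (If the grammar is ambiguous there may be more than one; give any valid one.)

S ⇒ P S ⇒ P ⇒ P c a ⇒ c c c a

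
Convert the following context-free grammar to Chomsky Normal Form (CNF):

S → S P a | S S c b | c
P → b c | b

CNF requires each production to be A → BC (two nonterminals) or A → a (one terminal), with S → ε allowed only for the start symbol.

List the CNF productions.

TA → a; TC → c; TB → b; S → c; P → b; S → S X0; X0 → P TA; S → S X1; X1 → S X2; X2 → TC TB; P → TB TC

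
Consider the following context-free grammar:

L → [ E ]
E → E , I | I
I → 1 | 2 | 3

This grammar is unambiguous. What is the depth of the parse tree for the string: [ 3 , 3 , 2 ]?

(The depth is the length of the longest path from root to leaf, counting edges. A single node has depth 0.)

5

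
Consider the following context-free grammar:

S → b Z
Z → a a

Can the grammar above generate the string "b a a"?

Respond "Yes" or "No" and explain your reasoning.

Yes - a valid derivation exists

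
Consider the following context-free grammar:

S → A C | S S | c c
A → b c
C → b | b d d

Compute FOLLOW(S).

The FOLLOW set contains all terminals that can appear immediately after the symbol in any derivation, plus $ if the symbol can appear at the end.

We compute FOLLOW(S) using the standard algorithm.
FOLLOW(S) starts with {$}.
FIRST(A) = {b}
FIRST(C) = {b}
FIRST(S) = {b, c}
FOLLOW(A) = {b}
FOLLOW(C) = {$, b, c}
FOLLOW(S) = {$, b, c}
Therefore, FOLLOW(S) = {$, b, c}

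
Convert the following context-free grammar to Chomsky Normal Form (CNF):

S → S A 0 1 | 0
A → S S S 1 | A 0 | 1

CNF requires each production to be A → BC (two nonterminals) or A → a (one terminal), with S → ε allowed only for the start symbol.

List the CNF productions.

T0 → 0; T1 → 1; S → 0; A → 1; S → S X0; X0 → A X1; X1 → T0 T1; A → S X2; X2 → S X3; X3 → S T1; A → A T0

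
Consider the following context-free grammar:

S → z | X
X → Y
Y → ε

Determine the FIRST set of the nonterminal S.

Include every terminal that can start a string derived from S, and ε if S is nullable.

We compute FIRST(S) using the standard algorithm.
FIRST(S) = {z, ε}
FIRST(X) = {ε}
FIRST(Y) = {ε}
Therefore, FIRST(S) = {z, ε}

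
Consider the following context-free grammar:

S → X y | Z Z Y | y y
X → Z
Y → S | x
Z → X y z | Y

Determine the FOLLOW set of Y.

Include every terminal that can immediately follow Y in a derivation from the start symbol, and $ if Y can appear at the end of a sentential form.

We compute FOLLOW(Y) using the standard algorithm.
FOLLOW(S) starts with {$}.
FIRST(S) = {x, y}
FIRST(X) = {x, y}
FIRST(Y) = {x, y}
FIRST(Z) = {x, y}
FOLLOW(S) = {$, x, y}
FOLLOW(X) = {y}
FOLLOW(Y) = {$, x, y}
FOLLOW(Z) = {x, y}
Therefore, FOLLOW(Y) = {$, x, y}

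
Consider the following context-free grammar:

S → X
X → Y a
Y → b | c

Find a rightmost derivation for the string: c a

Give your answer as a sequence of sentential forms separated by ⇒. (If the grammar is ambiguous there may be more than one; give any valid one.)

S ⇒ X ⇒ Y a ⇒ c a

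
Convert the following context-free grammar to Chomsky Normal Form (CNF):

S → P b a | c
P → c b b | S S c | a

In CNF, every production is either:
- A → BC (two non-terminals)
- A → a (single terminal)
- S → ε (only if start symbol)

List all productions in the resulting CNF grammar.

TB → b; TA → a; S → c; TC → c; P → a; S → P X0; X0 → TB TA; P → TC X1; X1 → TB TB; P → S X2; X2 → S TC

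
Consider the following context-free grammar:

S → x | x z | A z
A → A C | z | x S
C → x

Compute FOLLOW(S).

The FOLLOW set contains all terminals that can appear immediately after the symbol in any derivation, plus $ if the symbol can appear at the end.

We compute FOLLOW(S) using the standard algorithm.
FOLLOW(S) starts with {$}.
FIRST(A) = {x, z}
FIRST(C) = {x}
FIRST(S) = {x, z}
FOLLOW(A) = {x, z}
FOLLOW(C) = {x, z}
FOLLOW(S) = {$, x, z}
Therefore, FOLLOW(S) = {$, x, z}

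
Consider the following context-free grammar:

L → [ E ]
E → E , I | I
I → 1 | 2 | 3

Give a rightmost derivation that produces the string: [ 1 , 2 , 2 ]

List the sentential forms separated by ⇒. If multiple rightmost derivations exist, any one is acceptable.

L ⇒ [ E ] ⇒ [ E , I ] ⇒ [ E , 2 ] ⇒ [ E , I , 2 ] ⇒ [ E , 2 , 2 ] ⇒ [ I , 2 , 2 ] ⇒ [ 1 , 2 , 2 ]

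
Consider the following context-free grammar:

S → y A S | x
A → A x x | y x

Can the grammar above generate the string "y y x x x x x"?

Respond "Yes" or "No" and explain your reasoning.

No - no valid derivation exists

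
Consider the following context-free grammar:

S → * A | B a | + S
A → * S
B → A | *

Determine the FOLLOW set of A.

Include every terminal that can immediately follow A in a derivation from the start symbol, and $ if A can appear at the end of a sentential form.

We compute FOLLOW(A) using the standard algorithm.
FOLLOW(S) starts with {$}.
FIRST(A) = {*}
FIRST(B) = {*}
FIRST(S) = {*, +}
FOLLOW(A) = {$, a}
FOLLOW(B) = {a}
FOLLOW(S) = {$, a}
Therefore, FOLLOW(A) = {$, a}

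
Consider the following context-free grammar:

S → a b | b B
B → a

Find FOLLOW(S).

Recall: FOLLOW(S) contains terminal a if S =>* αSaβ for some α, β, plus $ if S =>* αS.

We compute FOLLOW(S) using the standard algorithm.
FOLLOW(S) starts with {$}.
FIRST(B) = {a}
FIRST(S) = {a, b}
FOLLOW(B) = {$}
FOLLOW(S) = {$}
Therefore, FOLLOW(S) = {$}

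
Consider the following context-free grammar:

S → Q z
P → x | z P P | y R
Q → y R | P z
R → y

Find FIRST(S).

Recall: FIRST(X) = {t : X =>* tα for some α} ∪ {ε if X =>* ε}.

We compute FIRST(S) using the standard algorithm.
FIRST(P) = {x, y, z}
FIRST(Q) = {x, y, z}
FIRST(R) = {y}
FIRST(S) = {x, y, z}
Therefore, FIRST(S) = {x, y, z}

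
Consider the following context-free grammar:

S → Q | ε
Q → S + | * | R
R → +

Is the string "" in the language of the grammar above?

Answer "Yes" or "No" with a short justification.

Yes - a valid derivation exists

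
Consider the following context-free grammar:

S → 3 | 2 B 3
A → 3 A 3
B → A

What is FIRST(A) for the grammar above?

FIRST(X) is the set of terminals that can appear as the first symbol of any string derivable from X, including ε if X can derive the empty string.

We compute FIRST(A) using the standard algorithm.
FIRST(A) = {3}
FIRST(B) = {3}
FIRST(S) = {2, 3}
Therefore, FIRST(A) = {3}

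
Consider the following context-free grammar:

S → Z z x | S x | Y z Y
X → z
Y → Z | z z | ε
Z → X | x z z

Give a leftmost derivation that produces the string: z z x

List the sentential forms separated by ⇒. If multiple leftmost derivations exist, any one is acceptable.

S ⇒ Z z x ⇒ X z x ⇒ z z x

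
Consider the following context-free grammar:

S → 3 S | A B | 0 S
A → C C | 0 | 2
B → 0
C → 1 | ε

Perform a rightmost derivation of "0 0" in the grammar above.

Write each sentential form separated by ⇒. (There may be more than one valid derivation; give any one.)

S ⇒ A B ⇒ A 0 ⇒ 0 0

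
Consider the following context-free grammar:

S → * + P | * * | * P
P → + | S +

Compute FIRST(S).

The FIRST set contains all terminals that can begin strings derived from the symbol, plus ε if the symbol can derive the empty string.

We compute FIRST(S) using the standard algorithm.
FIRST(P) = {*, +}
FIRST(S) = {*}
Therefore, FIRST(S) = {*}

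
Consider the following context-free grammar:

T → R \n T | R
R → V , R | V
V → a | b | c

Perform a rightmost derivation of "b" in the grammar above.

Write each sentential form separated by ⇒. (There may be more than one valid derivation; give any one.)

T ⇒ R ⇒ V ⇒ b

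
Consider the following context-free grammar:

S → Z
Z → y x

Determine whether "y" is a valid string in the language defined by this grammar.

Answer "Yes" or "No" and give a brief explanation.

No - no valid derivation exists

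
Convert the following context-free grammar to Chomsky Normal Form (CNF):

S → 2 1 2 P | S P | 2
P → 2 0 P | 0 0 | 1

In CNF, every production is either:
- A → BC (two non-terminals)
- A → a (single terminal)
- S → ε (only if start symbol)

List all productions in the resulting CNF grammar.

T2 → 2; T1 → 1; S → 2; T0 → 0; P → 1; S → T2 X0; X0 → T1 X1; X1 → T2 P; S → S P; P → T2 X2; X2 → T0 P; P → T0 T0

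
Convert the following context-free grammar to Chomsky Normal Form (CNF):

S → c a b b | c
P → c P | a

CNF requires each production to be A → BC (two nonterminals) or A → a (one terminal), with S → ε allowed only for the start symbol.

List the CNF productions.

TC → c; TA → a; TB → b; S → c; P → a; S → TC X0; X0 → TA X1; X1 → TB TB; P → TC P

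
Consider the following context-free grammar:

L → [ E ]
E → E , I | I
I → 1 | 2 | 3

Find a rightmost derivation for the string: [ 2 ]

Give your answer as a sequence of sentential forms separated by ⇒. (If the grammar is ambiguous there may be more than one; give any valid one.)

L ⇒ [ E ] ⇒ [ I ] ⇒ [ 2 ]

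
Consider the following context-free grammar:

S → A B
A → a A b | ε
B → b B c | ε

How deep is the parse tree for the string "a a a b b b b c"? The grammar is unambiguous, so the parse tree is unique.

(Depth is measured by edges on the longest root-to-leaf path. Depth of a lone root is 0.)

5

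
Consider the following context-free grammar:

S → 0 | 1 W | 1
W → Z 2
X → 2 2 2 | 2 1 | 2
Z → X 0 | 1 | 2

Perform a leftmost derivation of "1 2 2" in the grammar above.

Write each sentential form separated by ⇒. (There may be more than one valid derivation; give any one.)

S ⇒ 1 W ⇒ 1 Z 2 ⇒ 1 2 2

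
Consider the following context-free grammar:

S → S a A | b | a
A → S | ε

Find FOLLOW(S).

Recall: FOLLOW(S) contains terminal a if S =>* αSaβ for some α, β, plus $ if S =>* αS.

We compute FOLLOW(S) using the standard algorithm.
FOLLOW(S) starts with {$}.
FIRST(A) = {a, b, ε}
FIRST(S) = {a, b}
FOLLOW(A) = {$, a}
FOLLOW(S) = {$, a}
Therefore, FOLLOW(S) = {$, a}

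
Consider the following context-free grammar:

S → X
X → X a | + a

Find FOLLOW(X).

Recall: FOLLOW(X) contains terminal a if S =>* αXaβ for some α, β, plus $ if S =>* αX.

We compute FOLLOW(X) using the standard algorithm.
FOLLOW(S) starts with {$}.
FIRST(S) = {+}
FIRST(X) = {+}
FOLLOW(S) = {$}
FOLLOW(X) = {$, a}
Therefore, FOLLOW(X) = {$, a}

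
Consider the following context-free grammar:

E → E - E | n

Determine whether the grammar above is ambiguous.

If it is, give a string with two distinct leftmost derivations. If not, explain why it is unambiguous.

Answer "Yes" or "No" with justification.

Yes - the string 'n - n - n - n - n' has two distinct leftmost derivations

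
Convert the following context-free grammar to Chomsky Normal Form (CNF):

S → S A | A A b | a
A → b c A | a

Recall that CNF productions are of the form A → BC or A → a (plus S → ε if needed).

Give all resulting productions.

TB → b; S → a; TC → c; A → a; S → S A; S → A X0; X0 → A TB; A → TB X1; X1 → TC A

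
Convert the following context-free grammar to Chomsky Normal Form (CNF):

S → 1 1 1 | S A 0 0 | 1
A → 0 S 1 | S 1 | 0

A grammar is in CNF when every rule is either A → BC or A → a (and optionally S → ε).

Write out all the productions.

T1 → 1; T0 → 0; S → 1; A → 0; S → T1 X0; X0 → T1 T1; S → S X1; X1 → A X2; X2 → T0 T0; A → T0 X3; X3 → S T1; A → S T1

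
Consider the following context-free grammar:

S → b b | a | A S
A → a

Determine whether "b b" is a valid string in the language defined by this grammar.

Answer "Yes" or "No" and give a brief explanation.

Yes - a valid derivation exists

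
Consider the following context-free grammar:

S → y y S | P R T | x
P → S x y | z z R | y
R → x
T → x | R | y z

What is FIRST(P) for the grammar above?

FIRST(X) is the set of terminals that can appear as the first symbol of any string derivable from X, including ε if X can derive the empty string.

We compute FIRST(P) using the standard algorithm.
FIRST(P) = {x, y, z}
FIRST(R) = {x}
FIRST(S) = {x, y, z}
FIRST(T) = {x, y}
Therefore, FIRST(P) = {x, y, z}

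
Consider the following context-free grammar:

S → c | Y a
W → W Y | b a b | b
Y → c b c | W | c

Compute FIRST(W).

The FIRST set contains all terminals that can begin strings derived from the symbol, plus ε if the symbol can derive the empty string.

We compute FIRST(W) using the standard algorithm.
FIRST(S) = {b, c}
FIRST(W) = {b}
FIRST(Y) = {b, c}
Therefore, FIRST(W) = {b}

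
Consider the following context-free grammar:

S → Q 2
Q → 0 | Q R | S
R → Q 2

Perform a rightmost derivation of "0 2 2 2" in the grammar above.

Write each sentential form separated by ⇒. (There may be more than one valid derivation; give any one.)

S ⇒ Q 2 ⇒ S 2 ⇒ Q 2 2 ⇒ S 2 2 ⇒ Q 2 2 2 ⇒ 0 2 2 2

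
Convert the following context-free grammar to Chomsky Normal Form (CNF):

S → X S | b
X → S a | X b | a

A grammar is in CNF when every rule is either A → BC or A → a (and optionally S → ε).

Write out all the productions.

S → b; TA → a; TB → b; X → a; S → X S; X → S TA; X → X TB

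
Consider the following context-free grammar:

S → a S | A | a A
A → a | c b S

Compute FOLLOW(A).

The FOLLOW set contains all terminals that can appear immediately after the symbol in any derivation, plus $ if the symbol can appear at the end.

We compute FOLLOW(A) using the standard algorithm.
FOLLOW(S) starts with {$}.
FIRST(A) = {a, c}
FIRST(S) = {a, c}
FOLLOW(A) = {$}
FOLLOW(S) = {$}
Therefore, FOLLOW(A) = {$}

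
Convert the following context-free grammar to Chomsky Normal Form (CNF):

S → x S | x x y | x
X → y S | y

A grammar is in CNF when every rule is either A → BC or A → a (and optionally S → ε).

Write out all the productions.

TX → x; TY → y; S → x; X → y; S → TX S; S → TX X0; X0 → TX TY; X → TY S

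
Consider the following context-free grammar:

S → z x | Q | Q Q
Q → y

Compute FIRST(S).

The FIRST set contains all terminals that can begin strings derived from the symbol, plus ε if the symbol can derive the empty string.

We compute FIRST(S) using the standard algorithm.
FIRST(Q) = {y}
FIRST(S) = {y, z}
Therefore, FIRST(S) = {y, z}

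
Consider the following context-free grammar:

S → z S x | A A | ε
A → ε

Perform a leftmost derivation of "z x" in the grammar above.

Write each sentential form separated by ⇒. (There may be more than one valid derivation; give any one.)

S ⇒ z S x ⇒ z A A x ⇒ z A x ⇒ z x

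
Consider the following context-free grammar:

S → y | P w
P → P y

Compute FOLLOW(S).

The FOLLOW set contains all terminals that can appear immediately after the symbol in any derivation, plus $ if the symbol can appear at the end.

We compute FOLLOW(S) using the standard algorithm.
FOLLOW(S) starts with {$}.
FIRST(P) = {}
FIRST(S) = {y}
FOLLOW(P) = {w, y}
FOLLOW(S) = {$}
Therefore, FOLLOW(S) = {$}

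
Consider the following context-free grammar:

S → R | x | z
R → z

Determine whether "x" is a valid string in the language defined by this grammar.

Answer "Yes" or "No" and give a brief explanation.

Yes - a valid derivation exists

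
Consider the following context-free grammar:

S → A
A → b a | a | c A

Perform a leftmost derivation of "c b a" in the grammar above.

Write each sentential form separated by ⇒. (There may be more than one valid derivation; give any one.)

S ⇒ A ⇒ c A ⇒ c b a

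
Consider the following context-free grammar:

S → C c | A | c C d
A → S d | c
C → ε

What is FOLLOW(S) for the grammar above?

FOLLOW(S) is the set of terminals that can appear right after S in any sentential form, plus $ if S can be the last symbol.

We compute FOLLOW(S) using the standard algorithm.
FOLLOW(S) starts with {$}.
FIRST(A) = {c}
FIRST(C) = {ε}
FIRST(S) = {c}
FOLLOW(A) = {$, d}
FOLLOW(C) = {c, d}
FOLLOW(S) = {$, d}
Therefore, FOLLOW(S) = {$, d}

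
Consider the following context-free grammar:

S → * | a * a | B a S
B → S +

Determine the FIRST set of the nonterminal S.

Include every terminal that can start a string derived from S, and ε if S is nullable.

We compute FIRST(S) using the standard algorithm.
FIRST(B) = {*, a}
FIRST(S) = {*, a}
Therefore, FIRST(S) = {*, a}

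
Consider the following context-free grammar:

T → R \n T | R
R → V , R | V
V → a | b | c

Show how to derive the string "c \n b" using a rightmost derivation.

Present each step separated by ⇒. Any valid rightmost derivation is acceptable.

T ⇒ R \n T ⇒ R \n R ⇒ R \n V ⇒ R \n b ⇒ V \n b ⇒ c \n b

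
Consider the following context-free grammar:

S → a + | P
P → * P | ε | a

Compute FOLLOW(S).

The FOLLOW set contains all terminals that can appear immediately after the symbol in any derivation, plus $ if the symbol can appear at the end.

We compute FOLLOW(S) using the standard algorithm.
FOLLOW(S) starts with {$}.
FIRST(P) = {*, a, ε}
FIRST(S) = {*, a, ε}
FOLLOW(P) = {$}
FOLLOW(S) = {$}
Therefore, FOLLOW(S) = {$}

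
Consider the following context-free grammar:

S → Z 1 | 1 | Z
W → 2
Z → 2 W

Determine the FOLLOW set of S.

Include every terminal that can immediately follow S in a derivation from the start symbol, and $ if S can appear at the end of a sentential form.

We compute FOLLOW(S) using the standard algorithm.
FOLLOW(S) starts with {$}.
FIRST(S) = {1, 2}
FIRST(W) = {2}
FIRST(Z) = {2}
FOLLOW(S) = {$}
FOLLOW(W) = {$, 1}
FOLLOW(Z) = {$, 1}
Therefore, FOLLOW(S) = {$}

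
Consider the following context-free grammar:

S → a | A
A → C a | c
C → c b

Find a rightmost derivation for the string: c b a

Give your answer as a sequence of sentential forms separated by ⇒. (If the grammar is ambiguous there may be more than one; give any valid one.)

S ⇒ A ⇒ C a ⇒ c b a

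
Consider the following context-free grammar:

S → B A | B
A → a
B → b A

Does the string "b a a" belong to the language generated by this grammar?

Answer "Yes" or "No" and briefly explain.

Yes - a valid derivation exists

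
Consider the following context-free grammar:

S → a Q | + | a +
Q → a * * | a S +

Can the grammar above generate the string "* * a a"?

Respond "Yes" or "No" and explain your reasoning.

No - no valid derivation exists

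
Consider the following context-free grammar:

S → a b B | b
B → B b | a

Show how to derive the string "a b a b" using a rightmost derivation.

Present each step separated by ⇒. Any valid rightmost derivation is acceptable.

S ⇒ a b B ⇒ a b B b ⇒ a b a b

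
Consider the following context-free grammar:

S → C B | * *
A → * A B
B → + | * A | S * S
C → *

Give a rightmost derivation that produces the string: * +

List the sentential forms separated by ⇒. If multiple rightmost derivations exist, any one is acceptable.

S ⇒ C B ⇒ C + ⇒ * +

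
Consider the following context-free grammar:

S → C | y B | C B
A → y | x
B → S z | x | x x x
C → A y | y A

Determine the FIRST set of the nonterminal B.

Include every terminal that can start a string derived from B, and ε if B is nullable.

We compute FIRST(B) using the standard algorithm.
FIRST(A) = {x, y}
FIRST(B) = {x, y}
FIRST(C) = {x, y}
FIRST(S) = {x, y}
Therefore, FIRST(B) = {x, y}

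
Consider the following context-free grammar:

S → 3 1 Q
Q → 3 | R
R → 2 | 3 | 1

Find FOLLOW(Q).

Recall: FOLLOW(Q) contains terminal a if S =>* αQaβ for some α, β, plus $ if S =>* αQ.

We compute FOLLOW(Q) using the standard algorithm.
FOLLOW(S) starts with {$}.
FIRST(Q) = {1, 2, 3}
FIRST(R) = {1, 2, 3}
FIRST(S) = {3}
FOLLOW(Q) = {$}
FOLLOW(R) = {$}
FOLLOW(S) = {$}
Therefore, FOLLOW(Q) = {$}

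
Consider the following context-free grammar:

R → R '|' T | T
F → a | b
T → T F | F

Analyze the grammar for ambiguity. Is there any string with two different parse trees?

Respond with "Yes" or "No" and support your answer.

No - the grammar is unambiguous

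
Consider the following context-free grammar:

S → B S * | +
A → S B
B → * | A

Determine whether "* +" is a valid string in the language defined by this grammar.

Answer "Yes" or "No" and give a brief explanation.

No - no valid derivation exists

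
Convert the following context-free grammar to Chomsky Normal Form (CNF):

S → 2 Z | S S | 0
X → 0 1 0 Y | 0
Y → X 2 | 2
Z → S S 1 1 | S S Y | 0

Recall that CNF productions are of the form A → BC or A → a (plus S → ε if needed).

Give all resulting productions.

T2 → 2; S → 0; T0 → 0; T1 → 1; X → 0; Y → 2; Z → 0; S → T2 Z; S → S S; X → T0 X0; X0 → T1 X1; X1 → T0 Y; Y → X T2; Z → S X2; X2 → S X3; X3 → T1 T1; Z → S X4; X4 → S Y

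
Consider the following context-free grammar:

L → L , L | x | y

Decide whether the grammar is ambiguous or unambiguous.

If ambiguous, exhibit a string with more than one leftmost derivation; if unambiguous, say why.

Ambiguous - the string 'y , x , y , y' has two distinct leftmost derivations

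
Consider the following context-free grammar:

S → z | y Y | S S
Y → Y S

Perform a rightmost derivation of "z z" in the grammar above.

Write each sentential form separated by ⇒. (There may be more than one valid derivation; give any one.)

S ⇒ S S ⇒ S z ⇒ z z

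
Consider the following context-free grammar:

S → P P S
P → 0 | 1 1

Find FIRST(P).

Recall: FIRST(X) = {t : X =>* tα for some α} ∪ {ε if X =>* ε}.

We compute FIRST(P) using the standard algorithm.
FIRST(P) = {0, 1}
FIRST(S) = {0, 1}
Therefore, FIRST(P) = {0, 1}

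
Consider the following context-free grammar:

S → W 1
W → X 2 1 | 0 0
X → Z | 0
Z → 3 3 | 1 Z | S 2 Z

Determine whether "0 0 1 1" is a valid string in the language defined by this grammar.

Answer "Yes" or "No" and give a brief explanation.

No - no valid derivation exists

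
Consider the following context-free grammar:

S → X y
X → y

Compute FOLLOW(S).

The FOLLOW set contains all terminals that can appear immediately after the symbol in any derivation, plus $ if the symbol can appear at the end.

We compute FOLLOW(S) using the standard algorithm.
FOLLOW(S) starts with {$}.
FIRST(S) = {y}
FIRST(X) = {y}
FOLLOW(S) = {$}
FOLLOW(X) = {y}
Therefore, FOLLOW(S) = {$}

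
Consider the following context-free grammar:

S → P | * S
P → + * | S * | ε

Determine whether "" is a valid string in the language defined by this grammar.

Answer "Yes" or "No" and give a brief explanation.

Yes - a valid derivation exists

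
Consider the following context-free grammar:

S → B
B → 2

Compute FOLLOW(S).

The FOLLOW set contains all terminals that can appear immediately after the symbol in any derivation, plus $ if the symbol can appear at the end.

We compute FOLLOW(S) using the standard algorithm.
FOLLOW(S) starts with {$}.
FIRST(B) = {2}
FIRST(S) = {2}
FOLLOW(B) = {$}
FOLLOW(S) = {$}
Therefore, FOLLOW(S) = {$}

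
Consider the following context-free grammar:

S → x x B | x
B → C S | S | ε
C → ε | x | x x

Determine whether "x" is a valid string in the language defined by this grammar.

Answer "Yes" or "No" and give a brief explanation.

Yes - a valid derivation exists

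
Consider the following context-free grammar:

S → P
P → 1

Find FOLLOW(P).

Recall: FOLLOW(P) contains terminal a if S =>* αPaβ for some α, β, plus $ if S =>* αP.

We compute FOLLOW(P) using the standard algorithm.
FOLLOW(S) starts with {$}.
FIRST(P) = {1}
FIRST(S) = {1}
FOLLOW(P) = {$}
FOLLOW(S) = {$}
Therefore, FOLLOW(P) = {$}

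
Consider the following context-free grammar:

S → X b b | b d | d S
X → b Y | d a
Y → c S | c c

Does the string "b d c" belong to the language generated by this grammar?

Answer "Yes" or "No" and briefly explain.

No - no valid derivation exists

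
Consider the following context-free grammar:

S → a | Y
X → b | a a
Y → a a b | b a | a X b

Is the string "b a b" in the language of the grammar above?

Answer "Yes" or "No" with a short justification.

No - no valid derivation exists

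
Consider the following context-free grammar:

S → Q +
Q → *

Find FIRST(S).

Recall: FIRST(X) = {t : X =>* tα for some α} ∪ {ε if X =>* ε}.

We compute FIRST(S) using the standard algorithm.
FIRST(Q) = {*}
FIRST(S) = {*}
Therefore, FIRST(S) = {*}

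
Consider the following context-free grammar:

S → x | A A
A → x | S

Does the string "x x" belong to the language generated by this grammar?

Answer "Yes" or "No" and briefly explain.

Yes - a valid derivation exists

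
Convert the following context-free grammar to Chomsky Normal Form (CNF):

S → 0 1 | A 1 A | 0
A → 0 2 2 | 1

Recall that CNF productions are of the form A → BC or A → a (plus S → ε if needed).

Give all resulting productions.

T0 → 0; T1 → 1; S → 0; T2 → 2; A → 1; S → T0 T1; S → A X0; X0 → T1 A; A → T0 X1; X1 → T2 T2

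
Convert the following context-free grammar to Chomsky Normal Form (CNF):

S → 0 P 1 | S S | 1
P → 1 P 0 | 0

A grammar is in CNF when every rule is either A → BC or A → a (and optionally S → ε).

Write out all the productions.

T0 → 0; T1 → 1; S → 1; P → 0; S → T0 X0; X0 → P T1; S → S S; P → T1 X1; X1 → P T0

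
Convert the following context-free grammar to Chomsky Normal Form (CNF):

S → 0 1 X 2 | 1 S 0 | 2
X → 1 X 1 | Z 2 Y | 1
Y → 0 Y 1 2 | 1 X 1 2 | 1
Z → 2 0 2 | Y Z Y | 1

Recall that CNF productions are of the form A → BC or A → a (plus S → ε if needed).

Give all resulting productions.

T0 → 0; T1 → 1; T2 → 2; S → 2; X → 1; Y → 1; Z → 1; S → T0 X0; X0 → T1 X1; X1 → X T2; S → T1 X2; X2 → S T0; X → T1 X3; X3 → X T1; X → Z X4; X4 → T2 Y; Y → T0 X5; X5 → Y X6; X6 → T1 T2; Y → T1 X7; X7 → X X8; X8 → T1 T2; Z → T2 X9; X9 → T0 T2; Z → Y X10; X10 → Z Y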